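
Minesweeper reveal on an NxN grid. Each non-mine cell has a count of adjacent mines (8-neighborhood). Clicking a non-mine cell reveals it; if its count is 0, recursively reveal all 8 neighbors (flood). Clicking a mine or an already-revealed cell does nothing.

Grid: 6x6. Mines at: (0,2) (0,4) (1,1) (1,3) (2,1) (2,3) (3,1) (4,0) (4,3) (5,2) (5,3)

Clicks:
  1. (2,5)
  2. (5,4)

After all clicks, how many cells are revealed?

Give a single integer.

Click 1 (2,5) count=0: revealed 10 new [(1,4) (1,5) (2,4) (2,5) (3,4) (3,5) (4,4) (4,5) (5,4) (5,5)] -> total=10
Click 2 (5,4) count=2: revealed 0 new [(none)] -> total=10

Answer: 10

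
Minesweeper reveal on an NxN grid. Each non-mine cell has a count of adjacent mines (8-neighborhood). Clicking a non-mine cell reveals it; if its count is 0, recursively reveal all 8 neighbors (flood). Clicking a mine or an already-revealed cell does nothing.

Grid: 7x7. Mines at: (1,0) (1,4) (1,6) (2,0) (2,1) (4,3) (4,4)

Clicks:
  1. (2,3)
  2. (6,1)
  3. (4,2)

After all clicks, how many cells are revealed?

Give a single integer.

Click 1 (2,3) count=1: revealed 1 new [(2,3)] -> total=1
Click 2 (6,1) count=0: revealed 26 new [(2,5) (2,6) (3,0) (3,1) (3,2) (3,5) (3,6) (4,0) (4,1) (4,2) (4,5) (4,6) (5,0) (5,1) (5,2) (5,3) (5,4) (5,5) (5,6) (6,0) (6,1) (6,2) (6,3) (6,4) (6,5) (6,6)] -> total=27
Click 3 (4,2) count=1: revealed 0 new [(none)] -> total=27

Answer: 27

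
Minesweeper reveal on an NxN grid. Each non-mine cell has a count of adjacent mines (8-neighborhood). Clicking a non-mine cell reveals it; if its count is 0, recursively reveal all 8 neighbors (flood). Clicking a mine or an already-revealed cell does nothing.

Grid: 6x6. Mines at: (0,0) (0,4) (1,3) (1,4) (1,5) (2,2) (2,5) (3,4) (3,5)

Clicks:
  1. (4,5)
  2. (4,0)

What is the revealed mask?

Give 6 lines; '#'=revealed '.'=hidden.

Click 1 (4,5) count=2: revealed 1 new [(4,5)] -> total=1
Click 2 (4,0) count=0: revealed 19 new [(1,0) (1,1) (2,0) (2,1) (3,0) (3,1) (3,2) (3,3) (4,0) (4,1) (4,2) (4,3) (4,4) (5,0) (5,1) (5,2) (5,3) (5,4) (5,5)] -> total=20

Answer: ......
##....
##....
####..
######
######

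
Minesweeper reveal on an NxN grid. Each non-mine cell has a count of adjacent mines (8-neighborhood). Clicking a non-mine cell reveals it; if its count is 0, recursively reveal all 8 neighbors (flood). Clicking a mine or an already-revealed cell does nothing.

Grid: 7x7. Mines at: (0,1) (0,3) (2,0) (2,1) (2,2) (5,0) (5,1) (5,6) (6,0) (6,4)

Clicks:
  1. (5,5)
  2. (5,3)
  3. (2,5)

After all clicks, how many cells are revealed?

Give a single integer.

Click 1 (5,5) count=2: revealed 1 new [(5,5)] -> total=1
Click 2 (5,3) count=1: revealed 1 new [(5,3)] -> total=2
Click 3 (2,5) count=0: revealed 23 new [(0,4) (0,5) (0,6) (1,3) (1,4) (1,5) (1,6) (2,3) (2,4) (2,5) (2,6) (3,2) (3,3) (3,4) (3,5) (3,6) (4,2) (4,3) (4,4) (4,5) (4,6) (5,2) (5,4)] -> total=25

Answer: 25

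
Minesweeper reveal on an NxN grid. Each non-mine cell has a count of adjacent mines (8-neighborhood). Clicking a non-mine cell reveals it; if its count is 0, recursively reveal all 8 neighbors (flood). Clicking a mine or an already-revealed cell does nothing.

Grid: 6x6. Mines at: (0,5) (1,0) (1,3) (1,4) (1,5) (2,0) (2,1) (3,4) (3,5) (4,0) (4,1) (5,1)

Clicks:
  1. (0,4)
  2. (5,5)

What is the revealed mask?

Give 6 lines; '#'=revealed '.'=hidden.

Click 1 (0,4) count=4: revealed 1 new [(0,4)] -> total=1
Click 2 (5,5) count=0: revealed 8 new [(4,2) (4,3) (4,4) (4,5) (5,2) (5,3) (5,4) (5,5)] -> total=9

Answer: ....#.
......
......
......
..####
..####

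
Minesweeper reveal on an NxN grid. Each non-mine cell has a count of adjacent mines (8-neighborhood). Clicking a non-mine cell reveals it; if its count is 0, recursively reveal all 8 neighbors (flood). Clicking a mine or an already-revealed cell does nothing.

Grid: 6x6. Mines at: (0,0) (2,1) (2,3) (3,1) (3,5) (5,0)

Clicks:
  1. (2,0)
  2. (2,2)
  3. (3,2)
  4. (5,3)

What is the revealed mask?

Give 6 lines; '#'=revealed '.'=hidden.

Answer: ......
......
#.#...
..###.
.#####
.#####

Derivation:
Click 1 (2,0) count=2: revealed 1 new [(2,0)] -> total=1
Click 2 (2,2) count=3: revealed 1 new [(2,2)] -> total=2
Click 3 (3,2) count=3: revealed 1 new [(3,2)] -> total=3
Click 4 (5,3) count=0: revealed 12 new [(3,3) (3,4) (4,1) (4,2) (4,3) (4,4) (4,5) (5,1) (5,2) (5,3) (5,4) (5,5)] -> total=15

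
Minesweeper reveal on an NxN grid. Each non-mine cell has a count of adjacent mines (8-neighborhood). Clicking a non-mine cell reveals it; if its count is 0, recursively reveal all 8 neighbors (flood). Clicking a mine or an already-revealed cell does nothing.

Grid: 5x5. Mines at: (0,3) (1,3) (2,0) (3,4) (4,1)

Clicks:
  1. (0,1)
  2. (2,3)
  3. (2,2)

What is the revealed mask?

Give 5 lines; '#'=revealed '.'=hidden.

Answer: ###..
###..
..##.
.....
.....

Derivation:
Click 1 (0,1) count=0: revealed 6 new [(0,0) (0,1) (0,2) (1,0) (1,1) (1,2)] -> total=6
Click 2 (2,3) count=2: revealed 1 new [(2,3)] -> total=7
Click 3 (2,2) count=1: revealed 1 new [(2,2)] -> total=8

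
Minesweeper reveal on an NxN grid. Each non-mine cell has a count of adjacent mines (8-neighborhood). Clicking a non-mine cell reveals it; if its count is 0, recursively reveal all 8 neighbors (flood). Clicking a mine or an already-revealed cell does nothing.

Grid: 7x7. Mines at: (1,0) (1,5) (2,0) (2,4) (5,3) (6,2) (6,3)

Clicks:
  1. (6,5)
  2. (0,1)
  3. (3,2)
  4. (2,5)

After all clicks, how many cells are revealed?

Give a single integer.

Click 1 (6,5) count=0: revealed 14 new [(2,5) (2,6) (3,4) (3,5) (3,6) (4,4) (4,5) (4,6) (5,4) (5,5) (5,6) (6,4) (6,5) (6,6)] -> total=14
Click 2 (0,1) count=1: revealed 1 new [(0,1)] -> total=15
Click 3 (3,2) count=0: revealed 23 new [(0,2) (0,3) (0,4) (1,1) (1,2) (1,3) (1,4) (2,1) (2,2) (2,3) (3,0) (3,1) (3,2) (3,3) (4,0) (4,1) (4,2) (4,3) (5,0) (5,1) (5,2) (6,0) (6,1)] -> total=38
Click 4 (2,5) count=2: revealed 0 new [(none)] -> total=38

Answer: 38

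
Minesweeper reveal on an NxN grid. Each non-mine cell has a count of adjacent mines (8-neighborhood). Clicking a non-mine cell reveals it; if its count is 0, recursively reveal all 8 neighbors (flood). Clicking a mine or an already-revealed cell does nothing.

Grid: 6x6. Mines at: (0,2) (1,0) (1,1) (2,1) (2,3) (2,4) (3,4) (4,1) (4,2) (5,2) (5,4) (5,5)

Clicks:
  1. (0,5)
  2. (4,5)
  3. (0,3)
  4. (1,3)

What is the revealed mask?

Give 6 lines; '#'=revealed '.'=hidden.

Answer: ...###
...###
......
......
.....#
......

Derivation:
Click 1 (0,5) count=0: revealed 6 new [(0,3) (0,4) (0,5) (1,3) (1,4) (1,5)] -> total=6
Click 2 (4,5) count=3: revealed 1 new [(4,5)] -> total=7
Click 3 (0,3) count=1: revealed 0 new [(none)] -> total=7
Click 4 (1,3) count=3: revealed 0 new [(none)] -> total=7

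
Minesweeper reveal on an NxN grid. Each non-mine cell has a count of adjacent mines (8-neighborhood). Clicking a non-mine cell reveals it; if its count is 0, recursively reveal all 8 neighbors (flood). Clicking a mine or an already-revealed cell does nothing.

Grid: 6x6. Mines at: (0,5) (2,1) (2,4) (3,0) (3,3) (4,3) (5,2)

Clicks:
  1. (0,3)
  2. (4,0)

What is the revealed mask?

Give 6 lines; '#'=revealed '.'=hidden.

Answer: #####.
#####.
......
......
#.....
......

Derivation:
Click 1 (0,3) count=0: revealed 10 new [(0,0) (0,1) (0,2) (0,3) (0,4) (1,0) (1,1) (1,2) (1,3) (1,4)] -> total=10
Click 2 (4,0) count=1: revealed 1 new [(4,0)] -> total=11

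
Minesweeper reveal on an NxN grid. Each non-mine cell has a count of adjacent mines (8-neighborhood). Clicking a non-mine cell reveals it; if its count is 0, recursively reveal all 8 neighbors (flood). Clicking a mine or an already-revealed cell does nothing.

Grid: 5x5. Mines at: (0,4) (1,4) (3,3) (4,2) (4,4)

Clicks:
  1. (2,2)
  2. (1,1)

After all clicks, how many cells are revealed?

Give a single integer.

Answer: 17

Derivation:
Click 1 (2,2) count=1: revealed 1 new [(2,2)] -> total=1
Click 2 (1,1) count=0: revealed 16 new [(0,0) (0,1) (0,2) (0,3) (1,0) (1,1) (1,2) (1,3) (2,0) (2,1) (2,3) (3,0) (3,1) (3,2) (4,0) (4,1)] -> total=17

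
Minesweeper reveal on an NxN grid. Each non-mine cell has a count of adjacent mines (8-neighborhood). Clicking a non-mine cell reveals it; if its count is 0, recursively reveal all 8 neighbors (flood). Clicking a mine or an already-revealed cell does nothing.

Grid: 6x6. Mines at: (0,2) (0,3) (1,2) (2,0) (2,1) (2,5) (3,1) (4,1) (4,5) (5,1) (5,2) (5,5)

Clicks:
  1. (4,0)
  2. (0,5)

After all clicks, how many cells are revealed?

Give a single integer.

Click 1 (4,0) count=3: revealed 1 new [(4,0)] -> total=1
Click 2 (0,5) count=0: revealed 4 new [(0,4) (0,5) (1,4) (1,5)] -> total=5

Answer: 5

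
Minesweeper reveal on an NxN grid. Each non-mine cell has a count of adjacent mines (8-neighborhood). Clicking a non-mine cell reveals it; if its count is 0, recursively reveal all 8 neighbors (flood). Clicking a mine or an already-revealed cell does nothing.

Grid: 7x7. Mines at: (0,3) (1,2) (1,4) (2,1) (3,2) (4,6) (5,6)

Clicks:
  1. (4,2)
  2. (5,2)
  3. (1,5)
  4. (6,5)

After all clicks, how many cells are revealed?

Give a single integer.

Answer: 27

Derivation:
Click 1 (4,2) count=1: revealed 1 new [(4,2)] -> total=1
Click 2 (5,2) count=0: revealed 25 new [(2,3) (2,4) (2,5) (3,0) (3,1) (3,3) (3,4) (3,5) (4,0) (4,1) (4,3) (4,4) (4,5) (5,0) (5,1) (5,2) (5,3) (5,4) (5,5) (6,0) (6,1) (6,2) (6,3) (6,4) (6,5)] -> total=26
Click 3 (1,5) count=1: revealed 1 new [(1,5)] -> total=27
Click 4 (6,5) count=1: revealed 0 new [(none)] -> total=27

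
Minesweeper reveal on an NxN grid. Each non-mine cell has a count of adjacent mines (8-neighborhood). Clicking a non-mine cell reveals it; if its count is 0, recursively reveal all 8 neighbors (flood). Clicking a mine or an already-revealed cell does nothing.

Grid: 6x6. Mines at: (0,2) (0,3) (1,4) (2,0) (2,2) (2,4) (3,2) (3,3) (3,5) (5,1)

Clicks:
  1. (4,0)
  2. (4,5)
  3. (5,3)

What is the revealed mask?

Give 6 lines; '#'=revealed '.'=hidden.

Click 1 (4,0) count=1: revealed 1 new [(4,0)] -> total=1
Click 2 (4,5) count=1: revealed 1 new [(4,5)] -> total=2
Click 3 (5,3) count=0: revealed 7 new [(4,2) (4,3) (4,4) (5,2) (5,3) (5,4) (5,5)] -> total=9

Answer: ......
......
......
......
#.####
..####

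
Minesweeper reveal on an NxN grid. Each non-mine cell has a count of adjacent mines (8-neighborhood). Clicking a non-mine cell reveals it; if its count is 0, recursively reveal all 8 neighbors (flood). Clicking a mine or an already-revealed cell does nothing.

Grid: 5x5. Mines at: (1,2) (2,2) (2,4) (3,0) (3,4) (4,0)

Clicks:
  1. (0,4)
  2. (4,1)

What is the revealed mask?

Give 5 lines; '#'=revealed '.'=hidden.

Answer: ...##
...##
.....
.....
.#...

Derivation:
Click 1 (0,4) count=0: revealed 4 new [(0,3) (0,4) (1,3) (1,4)] -> total=4
Click 2 (4,1) count=2: revealed 1 new [(4,1)] -> total=5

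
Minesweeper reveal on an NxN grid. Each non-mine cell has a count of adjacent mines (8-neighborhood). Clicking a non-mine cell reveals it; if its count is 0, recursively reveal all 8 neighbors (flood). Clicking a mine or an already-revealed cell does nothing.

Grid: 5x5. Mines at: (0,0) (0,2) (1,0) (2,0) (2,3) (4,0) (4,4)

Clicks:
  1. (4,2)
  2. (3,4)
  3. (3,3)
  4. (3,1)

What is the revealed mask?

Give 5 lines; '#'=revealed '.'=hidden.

Click 1 (4,2) count=0: revealed 6 new [(3,1) (3,2) (3,3) (4,1) (4,2) (4,3)] -> total=6
Click 2 (3,4) count=2: revealed 1 new [(3,4)] -> total=7
Click 3 (3,3) count=2: revealed 0 new [(none)] -> total=7
Click 4 (3,1) count=2: revealed 0 new [(none)] -> total=7

Answer: .....
.....
.....
.####
.###.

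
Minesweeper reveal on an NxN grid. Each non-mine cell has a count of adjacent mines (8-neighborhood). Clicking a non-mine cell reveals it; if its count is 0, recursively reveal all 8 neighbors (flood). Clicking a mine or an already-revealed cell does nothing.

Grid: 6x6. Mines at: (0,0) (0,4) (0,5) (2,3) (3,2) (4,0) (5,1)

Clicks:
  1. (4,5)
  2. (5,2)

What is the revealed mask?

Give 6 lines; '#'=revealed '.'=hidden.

Click 1 (4,5) count=0: revealed 15 new [(1,4) (1,5) (2,4) (2,5) (3,3) (3,4) (3,5) (4,2) (4,3) (4,4) (4,5) (5,2) (5,3) (5,4) (5,5)] -> total=15
Click 2 (5,2) count=1: revealed 0 new [(none)] -> total=15

Answer: ......
....##
....##
...###
..####
..####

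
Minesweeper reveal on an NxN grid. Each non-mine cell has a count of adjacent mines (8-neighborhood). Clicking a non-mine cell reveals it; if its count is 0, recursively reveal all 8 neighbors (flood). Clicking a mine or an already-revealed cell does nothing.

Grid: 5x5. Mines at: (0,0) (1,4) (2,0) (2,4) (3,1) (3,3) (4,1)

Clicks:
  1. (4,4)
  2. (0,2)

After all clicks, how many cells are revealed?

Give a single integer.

Answer: 10

Derivation:
Click 1 (4,4) count=1: revealed 1 new [(4,4)] -> total=1
Click 2 (0,2) count=0: revealed 9 new [(0,1) (0,2) (0,3) (1,1) (1,2) (1,3) (2,1) (2,2) (2,3)] -> total=10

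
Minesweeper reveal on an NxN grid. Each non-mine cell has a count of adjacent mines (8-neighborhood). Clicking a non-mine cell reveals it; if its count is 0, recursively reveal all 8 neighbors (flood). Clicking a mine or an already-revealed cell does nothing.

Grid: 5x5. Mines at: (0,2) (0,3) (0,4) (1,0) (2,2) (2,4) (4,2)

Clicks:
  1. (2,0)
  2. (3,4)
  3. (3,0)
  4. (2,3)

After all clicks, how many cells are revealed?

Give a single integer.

Click 1 (2,0) count=1: revealed 1 new [(2,0)] -> total=1
Click 2 (3,4) count=1: revealed 1 new [(3,4)] -> total=2
Click 3 (3,0) count=0: revealed 5 new [(2,1) (3,0) (3,1) (4,0) (4,1)] -> total=7
Click 4 (2,3) count=2: revealed 1 new [(2,3)] -> total=8

Answer: 8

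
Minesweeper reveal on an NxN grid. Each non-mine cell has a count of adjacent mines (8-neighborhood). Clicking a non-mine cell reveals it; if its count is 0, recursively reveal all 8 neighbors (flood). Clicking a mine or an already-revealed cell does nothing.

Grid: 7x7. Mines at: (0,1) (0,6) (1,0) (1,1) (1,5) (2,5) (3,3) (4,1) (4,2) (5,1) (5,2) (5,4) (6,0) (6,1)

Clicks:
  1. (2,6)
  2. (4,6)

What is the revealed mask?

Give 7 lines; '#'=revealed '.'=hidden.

Answer: .......
.......
......#
.....##
.....##
.....##
.....##

Derivation:
Click 1 (2,6) count=2: revealed 1 new [(2,6)] -> total=1
Click 2 (4,6) count=0: revealed 8 new [(3,5) (3,6) (4,5) (4,6) (5,5) (5,6) (6,5) (6,6)] -> total=9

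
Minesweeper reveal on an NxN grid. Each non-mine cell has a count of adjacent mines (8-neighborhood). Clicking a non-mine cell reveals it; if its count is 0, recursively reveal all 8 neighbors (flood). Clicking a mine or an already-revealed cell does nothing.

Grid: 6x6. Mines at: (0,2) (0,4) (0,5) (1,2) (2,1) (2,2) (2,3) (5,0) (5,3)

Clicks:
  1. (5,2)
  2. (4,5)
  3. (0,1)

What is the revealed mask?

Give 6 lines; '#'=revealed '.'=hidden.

Answer: .#....
....##
....##
....##
....##
..#.##

Derivation:
Click 1 (5,2) count=1: revealed 1 new [(5,2)] -> total=1
Click 2 (4,5) count=0: revealed 10 new [(1,4) (1,5) (2,4) (2,5) (3,4) (3,5) (4,4) (4,5) (5,4) (5,5)] -> total=11
Click 3 (0,1) count=2: revealed 1 new [(0,1)] -> total=12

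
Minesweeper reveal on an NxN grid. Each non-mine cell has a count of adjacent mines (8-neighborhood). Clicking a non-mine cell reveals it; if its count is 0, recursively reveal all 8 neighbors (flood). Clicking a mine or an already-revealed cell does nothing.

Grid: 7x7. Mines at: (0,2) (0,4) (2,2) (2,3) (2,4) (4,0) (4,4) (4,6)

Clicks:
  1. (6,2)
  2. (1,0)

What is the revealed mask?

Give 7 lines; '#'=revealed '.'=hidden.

Answer: ##.....
##.....
##.....
####...
.###...
#######
#######

Derivation:
Click 1 (6,2) count=0: revealed 20 new [(3,1) (3,2) (3,3) (4,1) (4,2) (4,3) (5,0) (5,1) (5,2) (5,3) (5,4) (5,5) (5,6) (6,0) (6,1) (6,2) (6,3) (6,4) (6,5) (6,6)] -> total=20
Click 2 (1,0) count=0: revealed 7 new [(0,0) (0,1) (1,0) (1,1) (2,0) (2,1) (3,0)] -> total=27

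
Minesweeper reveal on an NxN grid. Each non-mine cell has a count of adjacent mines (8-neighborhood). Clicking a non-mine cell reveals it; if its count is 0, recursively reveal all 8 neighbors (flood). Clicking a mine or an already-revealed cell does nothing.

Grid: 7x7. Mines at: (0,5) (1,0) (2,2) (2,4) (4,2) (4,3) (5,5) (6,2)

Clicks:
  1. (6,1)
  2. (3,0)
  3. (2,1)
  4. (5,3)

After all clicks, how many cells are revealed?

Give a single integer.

Answer: 11

Derivation:
Click 1 (6,1) count=1: revealed 1 new [(6,1)] -> total=1
Click 2 (3,0) count=0: revealed 9 new [(2,0) (2,1) (3,0) (3,1) (4,0) (4,1) (5,0) (5,1) (6,0)] -> total=10
Click 3 (2,1) count=2: revealed 0 new [(none)] -> total=10
Click 4 (5,3) count=3: revealed 1 new [(5,3)] -> total=11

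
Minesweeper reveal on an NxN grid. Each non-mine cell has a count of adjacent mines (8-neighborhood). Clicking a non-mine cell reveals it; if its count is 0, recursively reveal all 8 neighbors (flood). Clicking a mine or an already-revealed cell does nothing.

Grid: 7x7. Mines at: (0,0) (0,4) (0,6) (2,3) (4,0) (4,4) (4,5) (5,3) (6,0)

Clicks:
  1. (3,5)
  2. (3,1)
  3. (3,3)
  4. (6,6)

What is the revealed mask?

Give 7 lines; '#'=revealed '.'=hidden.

Click 1 (3,5) count=2: revealed 1 new [(3,5)] -> total=1
Click 2 (3,1) count=1: revealed 1 new [(3,1)] -> total=2
Click 3 (3,3) count=2: revealed 1 new [(3,3)] -> total=3
Click 4 (6,6) count=0: revealed 6 new [(5,4) (5,5) (5,6) (6,4) (6,5) (6,6)] -> total=9

Answer: .......
.......
.......
.#.#.#.
.......
....###
....###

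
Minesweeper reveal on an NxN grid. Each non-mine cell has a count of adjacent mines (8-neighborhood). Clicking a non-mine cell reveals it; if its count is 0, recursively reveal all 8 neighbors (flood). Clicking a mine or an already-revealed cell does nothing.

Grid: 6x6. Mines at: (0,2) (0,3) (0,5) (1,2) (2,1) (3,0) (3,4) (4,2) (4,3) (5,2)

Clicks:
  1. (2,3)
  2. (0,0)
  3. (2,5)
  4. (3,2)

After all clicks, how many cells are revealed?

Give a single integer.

Click 1 (2,3) count=2: revealed 1 new [(2,3)] -> total=1
Click 2 (0,0) count=0: revealed 4 new [(0,0) (0,1) (1,0) (1,1)] -> total=5
Click 3 (2,5) count=1: revealed 1 new [(2,5)] -> total=6
Click 4 (3,2) count=3: revealed 1 new [(3,2)] -> total=7

Answer: 7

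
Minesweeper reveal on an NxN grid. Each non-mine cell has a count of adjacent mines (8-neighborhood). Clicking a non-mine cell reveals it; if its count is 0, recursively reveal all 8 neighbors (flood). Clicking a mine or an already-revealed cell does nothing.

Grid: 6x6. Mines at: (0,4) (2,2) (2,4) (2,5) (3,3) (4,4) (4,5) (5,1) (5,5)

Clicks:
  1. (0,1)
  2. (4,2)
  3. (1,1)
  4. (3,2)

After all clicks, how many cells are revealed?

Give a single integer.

Answer: 16

Derivation:
Click 1 (0,1) count=0: revealed 14 new [(0,0) (0,1) (0,2) (0,3) (1,0) (1,1) (1,2) (1,3) (2,0) (2,1) (3,0) (3,1) (4,0) (4,1)] -> total=14
Click 2 (4,2) count=2: revealed 1 new [(4,2)] -> total=15
Click 3 (1,1) count=1: revealed 0 new [(none)] -> total=15
Click 4 (3,2) count=2: revealed 1 new [(3,2)] -> total=16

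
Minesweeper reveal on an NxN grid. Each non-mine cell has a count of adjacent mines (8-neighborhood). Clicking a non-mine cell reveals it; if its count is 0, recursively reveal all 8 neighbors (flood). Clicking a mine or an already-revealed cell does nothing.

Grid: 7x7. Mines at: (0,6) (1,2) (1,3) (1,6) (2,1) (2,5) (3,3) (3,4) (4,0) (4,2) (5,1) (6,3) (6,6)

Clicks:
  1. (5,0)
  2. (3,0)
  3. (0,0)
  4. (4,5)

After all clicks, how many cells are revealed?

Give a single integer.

Click 1 (5,0) count=2: revealed 1 new [(5,0)] -> total=1
Click 2 (3,0) count=2: revealed 1 new [(3,0)] -> total=2
Click 3 (0,0) count=0: revealed 4 new [(0,0) (0,1) (1,0) (1,1)] -> total=6
Click 4 (4,5) count=1: revealed 1 new [(4,5)] -> total=7

Answer: 7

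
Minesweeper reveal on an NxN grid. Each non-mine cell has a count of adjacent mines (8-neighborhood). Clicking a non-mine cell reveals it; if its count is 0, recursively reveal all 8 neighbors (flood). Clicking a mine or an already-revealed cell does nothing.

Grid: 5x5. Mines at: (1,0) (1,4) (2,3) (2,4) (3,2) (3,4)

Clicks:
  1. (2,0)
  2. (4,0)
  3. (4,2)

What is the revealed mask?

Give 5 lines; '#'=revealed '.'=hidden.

Answer: .....
.....
##...
##...
###..

Derivation:
Click 1 (2,0) count=1: revealed 1 new [(2,0)] -> total=1
Click 2 (4,0) count=0: revealed 5 new [(2,1) (3,0) (3,1) (4,0) (4,1)] -> total=6
Click 3 (4,2) count=1: revealed 1 new [(4,2)] -> total=7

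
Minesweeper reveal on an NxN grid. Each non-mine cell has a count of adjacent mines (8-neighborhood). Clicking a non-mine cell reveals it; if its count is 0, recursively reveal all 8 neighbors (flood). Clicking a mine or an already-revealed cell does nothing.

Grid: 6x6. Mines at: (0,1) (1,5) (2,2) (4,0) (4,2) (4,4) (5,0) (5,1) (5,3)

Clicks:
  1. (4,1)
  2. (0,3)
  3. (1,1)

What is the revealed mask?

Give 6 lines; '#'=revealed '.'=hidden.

Click 1 (4,1) count=4: revealed 1 new [(4,1)] -> total=1
Click 2 (0,3) count=0: revealed 6 new [(0,2) (0,3) (0,4) (1,2) (1,3) (1,4)] -> total=7
Click 3 (1,1) count=2: revealed 1 new [(1,1)] -> total=8

Answer: ..###.
.####.
......
......
.#....
......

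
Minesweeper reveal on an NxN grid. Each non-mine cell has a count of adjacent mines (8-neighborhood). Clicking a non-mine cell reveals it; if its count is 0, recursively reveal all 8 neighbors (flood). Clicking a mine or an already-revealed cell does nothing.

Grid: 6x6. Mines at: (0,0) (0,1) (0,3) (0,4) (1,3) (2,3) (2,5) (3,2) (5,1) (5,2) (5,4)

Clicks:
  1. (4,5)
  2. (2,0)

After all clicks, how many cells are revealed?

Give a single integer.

Answer: 9

Derivation:
Click 1 (4,5) count=1: revealed 1 new [(4,5)] -> total=1
Click 2 (2,0) count=0: revealed 8 new [(1,0) (1,1) (2,0) (2,1) (3,0) (3,1) (4,0) (4,1)] -> total=9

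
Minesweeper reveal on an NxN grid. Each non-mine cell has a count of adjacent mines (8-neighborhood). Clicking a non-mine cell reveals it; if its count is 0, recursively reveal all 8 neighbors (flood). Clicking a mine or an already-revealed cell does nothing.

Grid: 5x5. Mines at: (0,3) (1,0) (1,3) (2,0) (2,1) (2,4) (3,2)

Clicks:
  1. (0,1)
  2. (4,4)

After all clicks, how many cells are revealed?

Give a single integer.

Answer: 5

Derivation:
Click 1 (0,1) count=1: revealed 1 new [(0,1)] -> total=1
Click 2 (4,4) count=0: revealed 4 new [(3,3) (3,4) (4,3) (4,4)] -> total=5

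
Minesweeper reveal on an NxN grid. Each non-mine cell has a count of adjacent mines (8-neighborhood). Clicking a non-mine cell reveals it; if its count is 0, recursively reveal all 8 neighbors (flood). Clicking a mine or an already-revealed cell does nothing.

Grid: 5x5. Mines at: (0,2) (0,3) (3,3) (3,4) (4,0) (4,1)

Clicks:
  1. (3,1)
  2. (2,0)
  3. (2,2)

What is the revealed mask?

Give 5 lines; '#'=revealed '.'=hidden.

Answer: ##...
###..
###..
###..
.....

Derivation:
Click 1 (3,1) count=2: revealed 1 new [(3,1)] -> total=1
Click 2 (2,0) count=0: revealed 10 new [(0,0) (0,1) (1,0) (1,1) (1,2) (2,0) (2,1) (2,2) (3,0) (3,2)] -> total=11
Click 3 (2,2) count=1: revealed 0 new [(none)] -> total=11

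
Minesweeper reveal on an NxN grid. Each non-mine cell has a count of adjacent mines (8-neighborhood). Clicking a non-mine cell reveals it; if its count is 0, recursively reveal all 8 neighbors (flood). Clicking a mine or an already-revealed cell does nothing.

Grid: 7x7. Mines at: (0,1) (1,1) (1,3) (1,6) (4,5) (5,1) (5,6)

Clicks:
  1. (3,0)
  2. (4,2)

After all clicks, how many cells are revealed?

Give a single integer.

Click 1 (3,0) count=0: revealed 23 new [(2,0) (2,1) (2,2) (2,3) (2,4) (3,0) (3,1) (3,2) (3,3) (3,4) (4,0) (4,1) (4,2) (4,3) (4,4) (5,2) (5,3) (5,4) (5,5) (6,2) (6,3) (6,4) (6,5)] -> total=23
Click 2 (4,2) count=1: revealed 0 new [(none)] -> total=23

Answer: 23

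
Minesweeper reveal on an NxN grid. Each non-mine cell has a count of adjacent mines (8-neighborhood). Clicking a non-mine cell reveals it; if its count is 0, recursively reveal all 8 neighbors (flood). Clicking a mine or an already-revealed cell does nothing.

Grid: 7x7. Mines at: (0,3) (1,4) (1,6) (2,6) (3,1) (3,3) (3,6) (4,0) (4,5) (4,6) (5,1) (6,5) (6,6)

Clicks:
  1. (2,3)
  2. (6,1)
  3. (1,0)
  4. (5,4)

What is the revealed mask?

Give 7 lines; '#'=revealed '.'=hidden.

Click 1 (2,3) count=2: revealed 1 new [(2,3)] -> total=1
Click 2 (6,1) count=1: revealed 1 new [(6,1)] -> total=2
Click 3 (1,0) count=0: revealed 9 new [(0,0) (0,1) (0,2) (1,0) (1,1) (1,2) (2,0) (2,1) (2,2)] -> total=11
Click 4 (5,4) count=2: revealed 1 new [(5,4)] -> total=12

Answer: ###....
###....
####...
.......
.......
....#..
.#.....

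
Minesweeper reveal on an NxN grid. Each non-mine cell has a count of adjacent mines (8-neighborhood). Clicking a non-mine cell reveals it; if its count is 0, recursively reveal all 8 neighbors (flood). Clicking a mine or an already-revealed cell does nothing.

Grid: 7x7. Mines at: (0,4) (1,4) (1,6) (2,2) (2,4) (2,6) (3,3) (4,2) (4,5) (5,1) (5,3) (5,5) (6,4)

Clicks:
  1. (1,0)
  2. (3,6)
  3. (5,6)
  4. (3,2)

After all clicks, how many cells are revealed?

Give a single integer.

Answer: 17

Derivation:
Click 1 (1,0) count=0: revealed 14 new [(0,0) (0,1) (0,2) (0,3) (1,0) (1,1) (1,2) (1,3) (2,0) (2,1) (3,0) (3,1) (4,0) (4,1)] -> total=14
Click 2 (3,6) count=2: revealed 1 new [(3,6)] -> total=15
Click 3 (5,6) count=2: revealed 1 new [(5,6)] -> total=16
Click 4 (3,2) count=3: revealed 1 new [(3,2)] -> total=17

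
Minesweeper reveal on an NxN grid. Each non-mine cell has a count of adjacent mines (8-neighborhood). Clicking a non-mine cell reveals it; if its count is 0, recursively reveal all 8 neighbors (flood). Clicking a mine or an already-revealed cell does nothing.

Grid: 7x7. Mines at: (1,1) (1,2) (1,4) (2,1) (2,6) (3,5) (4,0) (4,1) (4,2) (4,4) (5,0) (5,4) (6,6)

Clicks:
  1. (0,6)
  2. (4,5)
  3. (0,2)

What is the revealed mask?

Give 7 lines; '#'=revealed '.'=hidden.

Answer: ..#..##
.....##
.......
.......
.....#.
.......
.......

Derivation:
Click 1 (0,6) count=0: revealed 4 new [(0,5) (0,6) (1,5) (1,6)] -> total=4
Click 2 (4,5) count=3: revealed 1 new [(4,5)] -> total=5
Click 3 (0,2) count=2: revealed 1 new [(0,2)] -> total=6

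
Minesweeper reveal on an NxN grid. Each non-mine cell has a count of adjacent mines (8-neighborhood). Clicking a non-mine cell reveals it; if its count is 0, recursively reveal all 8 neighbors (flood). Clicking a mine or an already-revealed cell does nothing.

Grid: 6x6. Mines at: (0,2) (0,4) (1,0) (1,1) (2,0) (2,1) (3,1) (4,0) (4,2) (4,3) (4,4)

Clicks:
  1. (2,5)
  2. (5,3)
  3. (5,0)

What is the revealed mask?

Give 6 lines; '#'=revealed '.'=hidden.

Answer: ......
..####
..####
..####
......
#..#..

Derivation:
Click 1 (2,5) count=0: revealed 12 new [(1,2) (1,3) (1,4) (1,5) (2,2) (2,3) (2,4) (2,5) (3,2) (3,3) (3,4) (3,5)] -> total=12
Click 2 (5,3) count=3: revealed 1 new [(5,3)] -> total=13
Click 3 (5,0) count=1: revealed 1 new [(5,0)] -> total=14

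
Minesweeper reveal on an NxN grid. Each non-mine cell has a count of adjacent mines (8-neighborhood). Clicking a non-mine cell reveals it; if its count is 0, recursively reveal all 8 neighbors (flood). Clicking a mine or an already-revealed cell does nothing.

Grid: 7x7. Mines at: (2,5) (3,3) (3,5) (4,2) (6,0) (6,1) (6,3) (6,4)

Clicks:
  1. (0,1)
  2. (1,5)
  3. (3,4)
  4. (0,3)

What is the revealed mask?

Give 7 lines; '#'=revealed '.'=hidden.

Answer: #######
#######
#####..
###.#..
##.....
##.....
.......

Derivation:
Click 1 (0,1) count=0: revealed 26 new [(0,0) (0,1) (0,2) (0,3) (0,4) (0,5) (0,6) (1,0) (1,1) (1,2) (1,3) (1,4) (1,5) (1,6) (2,0) (2,1) (2,2) (2,3) (2,4) (3,0) (3,1) (3,2) (4,0) (4,1) (5,0) (5,1)] -> total=26
Click 2 (1,5) count=1: revealed 0 new [(none)] -> total=26
Click 3 (3,4) count=3: revealed 1 new [(3,4)] -> total=27
Click 4 (0,3) count=0: revealed 0 new [(none)] -> total=27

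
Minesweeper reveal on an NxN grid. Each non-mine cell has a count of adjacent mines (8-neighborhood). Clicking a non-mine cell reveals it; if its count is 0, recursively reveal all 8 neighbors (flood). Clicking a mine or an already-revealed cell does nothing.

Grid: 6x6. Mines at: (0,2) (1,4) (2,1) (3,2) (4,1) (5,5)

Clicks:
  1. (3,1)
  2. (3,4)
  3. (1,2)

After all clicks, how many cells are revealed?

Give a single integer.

Click 1 (3,1) count=3: revealed 1 new [(3,1)] -> total=1
Click 2 (3,4) count=0: revealed 9 new [(2,3) (2,4) (2,5) (3,3) (3,4) (3,5) (4,3) (4,4) (4,5)] -> total=10
Click 3 (1,2) count=2: revealed 1 new [(1,2)] -> total=11

Answer: 11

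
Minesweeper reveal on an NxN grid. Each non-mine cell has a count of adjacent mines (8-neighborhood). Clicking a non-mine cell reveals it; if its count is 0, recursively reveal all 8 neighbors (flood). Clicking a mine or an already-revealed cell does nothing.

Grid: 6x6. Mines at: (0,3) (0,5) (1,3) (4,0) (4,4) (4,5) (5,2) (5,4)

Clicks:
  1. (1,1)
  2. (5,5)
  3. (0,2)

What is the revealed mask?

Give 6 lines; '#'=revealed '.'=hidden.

Click 1 (1,1) count=0: revealed 17 new [(0,0) (0,1) (0,2) (1,0) (1,1) (1,2) (2,0) (2,1) (2,2) (2,3) (3,0) (3,1) (3,2) (3,3) (4,1) (4,2) (4,3)] -> total=17
Click 2 (5,5) count=3: revealed 1 new [(5,5)] -> total=18
Click 3 (0,2) count=2: revealed 0 new [(none)] -> total=18

Answer: ###...
###...
####..
####..
.###..
.....#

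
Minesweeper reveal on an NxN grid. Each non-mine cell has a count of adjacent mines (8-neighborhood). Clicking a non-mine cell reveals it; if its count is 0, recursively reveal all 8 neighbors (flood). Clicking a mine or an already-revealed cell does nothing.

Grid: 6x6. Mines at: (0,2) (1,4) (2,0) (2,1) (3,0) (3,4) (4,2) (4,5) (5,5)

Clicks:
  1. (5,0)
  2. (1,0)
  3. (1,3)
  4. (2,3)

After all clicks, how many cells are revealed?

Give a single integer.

Click 1 (5,0) count=0: revealed 4 new [(4,0) (4,1) (5,0) (5,1)] -> total=4
Click 2 (1,0) count=2: revealed 1 new [(1,0)] -> total=5
Click 3 (1,3) count=2: revealed 1 new [(1,3)] -> total=6
Click 4 (2,3) count=2: revealed 1 new [(2,3)] -> total=7

Answer: 7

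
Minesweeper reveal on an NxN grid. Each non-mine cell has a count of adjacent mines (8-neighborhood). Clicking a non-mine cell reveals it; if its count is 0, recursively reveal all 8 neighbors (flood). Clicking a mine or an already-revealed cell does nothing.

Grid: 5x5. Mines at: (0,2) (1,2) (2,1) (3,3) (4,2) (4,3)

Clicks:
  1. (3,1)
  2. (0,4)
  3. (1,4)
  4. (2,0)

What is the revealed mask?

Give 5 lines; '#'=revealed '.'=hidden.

Answer: ...##
...##
#..##
.#...
.....

Derivation:
Click 1 (3,1) count=2: revealed 1 new [(3,1)] -> total=1
Click 2 (0,4) count=0: revealed 6 new [(0,3) (0,4) (1,3) (1,4) (2,3) (2,4)] -> total=7
Click 3 (1,4) count=0: revealed 0 new [(none)] -> total=7
Click 4 (2,0) count=1: revealed 1 new [(2,0)] -> total=8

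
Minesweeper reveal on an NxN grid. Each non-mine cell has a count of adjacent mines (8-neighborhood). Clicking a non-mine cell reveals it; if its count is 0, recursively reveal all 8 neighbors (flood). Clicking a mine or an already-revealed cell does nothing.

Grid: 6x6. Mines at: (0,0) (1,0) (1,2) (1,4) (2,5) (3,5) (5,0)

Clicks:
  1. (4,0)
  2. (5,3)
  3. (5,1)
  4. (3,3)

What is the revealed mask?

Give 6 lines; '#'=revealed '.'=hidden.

Click 1 (4,0) count=1: revealed 1 new [(4,0)] -> total=1
Click 2 (5,3) count=0: revealed 20 new [(2,0) (2,1) (2,2) (2,3) (2,4) (3,0) (3,1) (3,2) (3,3) (3,4) (4,1) (4,2) (4,3) (4,4) (4,5) (5,1) (5,2) (5,3) (5,4) (5,5)] -> total=21
Click 3 (5,1) count=1: revealed 0 new [(none)] -> total=21
Click 4 (3,3) count=0: revealed 0 new [(none)] -> total=21

Answer: ......
......
#####.
#####.
######
.#####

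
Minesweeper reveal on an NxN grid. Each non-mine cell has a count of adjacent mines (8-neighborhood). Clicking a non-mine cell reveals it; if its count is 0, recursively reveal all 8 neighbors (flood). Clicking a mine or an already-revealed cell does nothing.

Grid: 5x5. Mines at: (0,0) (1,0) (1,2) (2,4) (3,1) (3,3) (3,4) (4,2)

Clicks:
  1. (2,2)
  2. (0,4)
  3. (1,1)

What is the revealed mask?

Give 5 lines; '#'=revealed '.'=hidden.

Answer: ...##
.#.##
..#..
.....
.....

Derivation:
Click 1 (2,2) count=3: revealed 1 new [(2,2)] -> total=1
Click 2 (0,4) count=0: revealed 4 new [(0,3) (0,4) (1,3) (1,4)] -> total=5
Click 3 (1,1) count=3: revealed 1 new [(1,1)] -> total=6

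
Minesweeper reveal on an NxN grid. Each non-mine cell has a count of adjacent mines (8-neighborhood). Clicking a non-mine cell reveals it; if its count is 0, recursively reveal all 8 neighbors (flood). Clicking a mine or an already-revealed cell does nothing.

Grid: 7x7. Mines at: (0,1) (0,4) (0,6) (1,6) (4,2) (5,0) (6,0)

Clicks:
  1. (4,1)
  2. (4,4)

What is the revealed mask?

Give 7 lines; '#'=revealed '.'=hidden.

Answer: .......
######.
#######
#######
##.####
.######
.######

Derivation:
Click 1 (4,1) count=2: revealed 1 new [(4,1)] -> total=1
Click 2 (4,4) count=0: revealed 37 new [(1,0) (1,1) (1,2) (1,3) (1,4) (1,5) (2,0) (2,1) (2,2) (2,3) (2,4) (2,5) (2,6) (3,0) (3,1) (3,2) (3,3) (3,4) (3,5) (3,6) (4,0) (4,3) (4,4) (4,5) (4,6) (5,1) (5,2) (5,3) (5,4) (5,5) (5,6) (6,1) (6,2) (6,3) (6,4) (6,5) (6,6)] -> total=38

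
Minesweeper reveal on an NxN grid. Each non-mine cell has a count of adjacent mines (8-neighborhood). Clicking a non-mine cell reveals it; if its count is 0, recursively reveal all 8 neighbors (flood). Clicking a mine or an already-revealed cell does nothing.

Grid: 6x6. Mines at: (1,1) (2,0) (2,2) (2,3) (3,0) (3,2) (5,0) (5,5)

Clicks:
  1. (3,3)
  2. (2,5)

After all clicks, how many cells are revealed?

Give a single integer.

Answer: 15

Derivation:
Click 1 (3,3) count=3: revealed 1 new [(3,3)] -> total=1
Click 2 (2,5) count=0: revealed 14 new [(0,2) (0,3) (0,4) (0,5) (1,2) (1,3) (1,4) (1,5) (2,4) (2,5) (3,4) (3,5) (4,4) (4,5)] -> total=15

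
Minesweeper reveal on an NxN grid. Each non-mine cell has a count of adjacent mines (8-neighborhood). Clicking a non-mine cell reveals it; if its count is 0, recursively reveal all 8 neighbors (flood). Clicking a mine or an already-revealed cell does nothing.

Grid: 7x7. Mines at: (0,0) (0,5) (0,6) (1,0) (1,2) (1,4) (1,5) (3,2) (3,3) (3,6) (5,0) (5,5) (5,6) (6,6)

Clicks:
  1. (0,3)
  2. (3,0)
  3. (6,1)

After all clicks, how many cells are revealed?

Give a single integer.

Click 1 (0,3) count=2: revealed 1 new [(0,3)] -> total=1
Click 2 (3,0) count=0: revealed 6 new [(2,0) (2,1) (3,0) (3,1) (4,0) (4,1)] -> total=7
Click 3 (6,1) count=1: revealed 1 new [(6,1)] -> total=8

Answer: 8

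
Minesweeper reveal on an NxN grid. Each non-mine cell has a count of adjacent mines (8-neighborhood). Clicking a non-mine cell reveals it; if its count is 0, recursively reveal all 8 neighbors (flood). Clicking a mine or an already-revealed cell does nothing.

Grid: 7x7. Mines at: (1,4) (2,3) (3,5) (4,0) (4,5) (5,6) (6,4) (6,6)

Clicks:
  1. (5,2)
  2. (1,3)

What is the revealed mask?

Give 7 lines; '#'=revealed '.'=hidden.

Click 1 (5,2) count=0: revealed 17 new [(3,1) (3,2) (3,3) (3,4) (4,1) (4,2) (4,3) (4,4) (5,0) (5,1) (5,2) (5,3) (5,4) (6,0) (6,1) (6,2) (6,3)] -> total=17
Click 2 (1,3) count=2: revealed 1 new [(1,3)] -> total=18

Answer: .......
...#...
.......
.####..
.####..
#####..
####...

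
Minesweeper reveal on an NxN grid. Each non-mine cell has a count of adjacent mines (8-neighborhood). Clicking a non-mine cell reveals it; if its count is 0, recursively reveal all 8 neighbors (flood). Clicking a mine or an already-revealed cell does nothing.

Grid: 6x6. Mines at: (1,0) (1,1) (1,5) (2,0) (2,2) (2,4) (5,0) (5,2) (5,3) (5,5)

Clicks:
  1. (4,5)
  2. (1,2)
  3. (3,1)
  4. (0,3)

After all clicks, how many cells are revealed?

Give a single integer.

Click 1 (4,5) count=1: revealed 1 new [(4,5)] -> total=1
Click 2 (1,2) count=2: revealed 1 new [(1,2)] -> total=2
Click 3 (3,1) count=2: revealed 1 new [(3,1)] -> total=3
Click 4 (0,3) count=0: revealed 5 new [(0,2) (0,3) (0,4) (1,3) (1,4)] -> total=8

Answer: 8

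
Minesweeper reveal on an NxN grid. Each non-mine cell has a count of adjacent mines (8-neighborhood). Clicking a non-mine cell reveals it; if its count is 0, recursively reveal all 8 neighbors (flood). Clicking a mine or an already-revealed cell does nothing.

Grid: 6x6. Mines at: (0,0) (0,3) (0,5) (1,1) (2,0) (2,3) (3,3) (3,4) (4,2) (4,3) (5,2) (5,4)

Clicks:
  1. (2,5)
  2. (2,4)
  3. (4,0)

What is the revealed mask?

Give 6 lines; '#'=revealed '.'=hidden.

Answer: ......
......
....##
##....
##....
##....

Derivation:
Click 1 (2,5) count=1: revealed 1 new [(2,5)] -> total=1
Click 2 (2,4) count=3: revealed 1 new [(2,4)] -> total=2
Click 3 (4,0) count=0: revealed 6 new [(3,0) (3,1) (4,0) (4,1) (5,0) (5,1)] -> total=8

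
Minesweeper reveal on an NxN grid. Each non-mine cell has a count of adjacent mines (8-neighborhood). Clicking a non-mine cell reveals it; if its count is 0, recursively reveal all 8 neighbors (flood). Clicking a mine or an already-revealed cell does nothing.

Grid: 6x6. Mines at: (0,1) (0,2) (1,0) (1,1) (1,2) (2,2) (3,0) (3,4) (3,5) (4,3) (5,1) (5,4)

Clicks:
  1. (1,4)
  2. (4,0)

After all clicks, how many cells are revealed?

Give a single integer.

Answer: 10

Derivation:
Click 1 (1,4) count=0: revealed 9 new [(0,3) (0,4) (0,5) (1,3) (1,4) (1,5) (2,3) (2,4) (2,5)] -> total=9
Click 2 (4,0) count=2: revealed 1 new [(4,0)] -> total=10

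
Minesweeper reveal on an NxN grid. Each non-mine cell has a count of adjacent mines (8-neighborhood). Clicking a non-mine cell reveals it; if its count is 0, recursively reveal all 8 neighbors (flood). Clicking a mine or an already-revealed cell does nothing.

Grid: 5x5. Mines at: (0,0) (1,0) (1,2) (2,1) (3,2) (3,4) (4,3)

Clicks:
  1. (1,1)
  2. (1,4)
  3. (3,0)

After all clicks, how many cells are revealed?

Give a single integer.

Click 1 (1,1) count=4: revealed 1 new [(1,1)] -> total=1
Click 2 (1,4) count=0: revealed 6 new [(0,3) (0,4) (1,3) (1,4) (2,3) (2,4)] -> total=7
Click 3 (3,0) count=1: revealed 1 new [(3,0)] -> total=8

Answer: 8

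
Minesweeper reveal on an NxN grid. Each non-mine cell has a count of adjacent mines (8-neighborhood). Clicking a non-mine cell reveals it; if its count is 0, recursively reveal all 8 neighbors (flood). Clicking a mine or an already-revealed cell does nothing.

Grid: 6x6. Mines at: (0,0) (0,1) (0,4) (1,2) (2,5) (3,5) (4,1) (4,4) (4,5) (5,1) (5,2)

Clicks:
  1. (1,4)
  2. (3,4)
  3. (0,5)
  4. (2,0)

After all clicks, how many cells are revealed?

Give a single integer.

Answer: 9

Derivation:
Click 1 (1,4) count=2: revealed 1 new [(1,4)] -> total=1
Click 2 (3,4) count=4: revealed 1 new [(3,4)] -> total=2
Click 3 (0,5) count=1: revealed 1 new [(0,5)] -> total=3
Click 4 (2,0) count=0: revealed 6 new [(1,0) (1,1) (2,0) (2,1) (3,0) (3,1)] -> total=9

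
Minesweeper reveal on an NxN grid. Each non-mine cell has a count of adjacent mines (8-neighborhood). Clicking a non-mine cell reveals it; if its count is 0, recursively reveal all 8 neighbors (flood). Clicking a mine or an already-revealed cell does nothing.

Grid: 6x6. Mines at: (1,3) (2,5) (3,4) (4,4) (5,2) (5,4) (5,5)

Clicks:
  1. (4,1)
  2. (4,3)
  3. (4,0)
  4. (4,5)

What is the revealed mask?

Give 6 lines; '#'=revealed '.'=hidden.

Answer: ###...
###...
####..
####..
####.#
##....

Derivation:
Click 1 (4,1) count=1: revealed 1 new [(4,1)] -> total=1
Click 2 (4,3) count=4: revealed 1 new [(4,3)] -> total=2
Click 3 (4,0) count=0: revealed 18 new [(0,0) (0,1) (0,2) (1,0) (1,1) (1,2) (2,0) (2,1) (2,2) (2,3) (3,0) (3,1) (3,2) (3,3) (4,0) (4,2) (5,0) (5,1)] -> total=20
Click 4 (4,5) count=4: revealed 1 new [(4,5)] -> total=21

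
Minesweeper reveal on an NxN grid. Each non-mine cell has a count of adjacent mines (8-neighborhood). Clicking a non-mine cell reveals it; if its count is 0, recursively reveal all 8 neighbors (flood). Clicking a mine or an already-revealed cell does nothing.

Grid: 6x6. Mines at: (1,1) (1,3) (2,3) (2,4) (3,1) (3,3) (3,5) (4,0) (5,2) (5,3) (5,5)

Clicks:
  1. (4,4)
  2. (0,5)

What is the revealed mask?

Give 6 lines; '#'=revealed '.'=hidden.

Answer: ....##
....##
......
......
....#.
......

Derivation:
Click 1 (4,4) count=4: revealed 1 new [(4,4)] -> total=1
Click 2 (0,5) count=0: revealed 4 new [(0,4) (0,5) (1,4) (1,5)] -> total=5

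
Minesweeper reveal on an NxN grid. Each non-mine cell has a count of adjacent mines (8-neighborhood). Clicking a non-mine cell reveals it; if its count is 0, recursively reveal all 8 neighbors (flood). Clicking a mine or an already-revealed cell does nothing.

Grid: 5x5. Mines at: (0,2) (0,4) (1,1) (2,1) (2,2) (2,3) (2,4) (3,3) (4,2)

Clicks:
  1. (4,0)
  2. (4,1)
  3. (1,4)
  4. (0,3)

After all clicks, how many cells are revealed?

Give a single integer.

Click 1 (4,0) count=0: revealed 4 new [(3,0) (3,1) (4,0) (4,1)] -> total=4
Click 2 (4,1) count=1: revealed 0 new [(none)] -> total=4
Click 3 (1,4) count=3: revealed 1 new [(1,4)] -> total=5
Click 4 (0,3) count=2: revealed 1 new [(0,3)] -> total=6

Answer: 6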